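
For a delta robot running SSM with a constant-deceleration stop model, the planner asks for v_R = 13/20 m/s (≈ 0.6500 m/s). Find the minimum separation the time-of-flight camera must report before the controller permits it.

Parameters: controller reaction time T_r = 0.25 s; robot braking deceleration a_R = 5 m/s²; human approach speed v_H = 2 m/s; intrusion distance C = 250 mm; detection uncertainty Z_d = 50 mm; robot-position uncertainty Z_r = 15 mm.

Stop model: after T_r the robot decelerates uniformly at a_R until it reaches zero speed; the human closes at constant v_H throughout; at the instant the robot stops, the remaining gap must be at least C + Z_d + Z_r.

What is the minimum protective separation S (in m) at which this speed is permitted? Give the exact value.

S_min = 5119/4000 m = 1.2797 m

T_s = v_R/a_R = (13/20)/5 = 0.1300 s
reaction-phase robot travel = 0.6500·0.2500 = 0.1625 m
robot under decel: 0.6500²/(2·5.0000) = 0.0423 m
human closes 2.0000·0.3800 = 0.7600 m
residual clearance needed = 0.2500+0.0500+0.0150 = 0.3150 m
S_min ≈ 0.1625+0.0423+0.7600+0.3150  ⇒  S_min = 5119/4000 m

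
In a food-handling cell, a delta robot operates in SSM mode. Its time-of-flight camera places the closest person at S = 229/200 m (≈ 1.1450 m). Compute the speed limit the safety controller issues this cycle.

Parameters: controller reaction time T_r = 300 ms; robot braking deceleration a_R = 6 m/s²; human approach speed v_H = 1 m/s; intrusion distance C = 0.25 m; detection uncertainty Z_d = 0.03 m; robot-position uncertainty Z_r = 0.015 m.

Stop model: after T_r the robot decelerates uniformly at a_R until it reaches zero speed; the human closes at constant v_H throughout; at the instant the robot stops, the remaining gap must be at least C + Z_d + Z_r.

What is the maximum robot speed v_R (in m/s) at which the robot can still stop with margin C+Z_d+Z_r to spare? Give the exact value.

v_R_max = 1 m/s = 1.0000 m/s

quadratic (1/12)·v² + (7/15)·v + (-11/20) = 0
  disc = (7/15)² − 4·(1/12)·(-11/20) = 361/900 ; √disc = 19/30
  v_R = (−(7/15) + 19/30) / (2·(1/12)) = 1 m/s
check:
stop time T_s = 1/6 = 0.1667 s
robot covers v_R·T_r = 1.0000·0.3000 = 0.3000 m before braking
robot under decel: 1.0000²/(2·6.0000) = 0.0833 m
person approaches 1.0000·(0.3000+0.1667) = 0.4667 m
C+Z_d+Z_r = 0.2500+0.0300+0.0150 = 0.2950 m
sum ≈ 0.3000+0.0833+0.4667+0.2950 ≈ 1.1450 m = S ✓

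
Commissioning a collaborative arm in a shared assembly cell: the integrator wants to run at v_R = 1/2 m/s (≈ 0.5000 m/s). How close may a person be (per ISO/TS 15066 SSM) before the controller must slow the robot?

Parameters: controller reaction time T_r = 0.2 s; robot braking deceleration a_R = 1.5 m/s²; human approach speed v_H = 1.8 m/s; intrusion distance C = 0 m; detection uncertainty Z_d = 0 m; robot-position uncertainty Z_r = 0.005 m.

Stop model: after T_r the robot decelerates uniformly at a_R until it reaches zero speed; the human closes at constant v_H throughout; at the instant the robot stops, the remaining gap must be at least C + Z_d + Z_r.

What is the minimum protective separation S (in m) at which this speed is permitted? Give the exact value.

stop time T_s = (1/2)/(3/2) = 0.3333 s
reaction-phase robot travel = 0.5000·0.2000 = 0.1000 m
braking distance = 0.5000²/(2·1.5000) = 0.0833 m
human closes 1.8000·0.5333 = 0.9600 m
C+Z_d+Z_r = 0.0000+0.0000+0.0050 = 0.0050 m
S_min ≈ 0.1000+0.0833+0.9600+0.0050  ⇒  S_min = 689/600 m

S_min = 689/600 m = 1.1483 m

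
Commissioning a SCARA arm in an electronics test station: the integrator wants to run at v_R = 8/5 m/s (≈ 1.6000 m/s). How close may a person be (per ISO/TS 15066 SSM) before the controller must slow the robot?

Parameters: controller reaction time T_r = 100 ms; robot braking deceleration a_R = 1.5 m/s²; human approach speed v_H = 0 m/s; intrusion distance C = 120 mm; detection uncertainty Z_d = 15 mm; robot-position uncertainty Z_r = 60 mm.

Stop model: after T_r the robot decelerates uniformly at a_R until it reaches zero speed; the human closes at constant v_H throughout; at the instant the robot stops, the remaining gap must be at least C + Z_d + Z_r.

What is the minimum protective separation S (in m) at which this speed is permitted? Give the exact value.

T_s = v_R/a_R = (8/5)/(3/2) = 1.0667 s
reaction-phase robot travel = 1.6000·0.1000 = 0.1600 m
braking distance = 1.6000²/(2·1.5000) = 0.8533 m
human closes 0.0000·1.1667 = 0.0000 m
residual clearance needed = 0.1200+0.0150+0.0600 = 0.1950 m
S_min ≈ 0.1600+0.8533+0.0000+0.1950  ⇒  S_min = 29/24 m

S_min = 29/24 m = 1.2083 m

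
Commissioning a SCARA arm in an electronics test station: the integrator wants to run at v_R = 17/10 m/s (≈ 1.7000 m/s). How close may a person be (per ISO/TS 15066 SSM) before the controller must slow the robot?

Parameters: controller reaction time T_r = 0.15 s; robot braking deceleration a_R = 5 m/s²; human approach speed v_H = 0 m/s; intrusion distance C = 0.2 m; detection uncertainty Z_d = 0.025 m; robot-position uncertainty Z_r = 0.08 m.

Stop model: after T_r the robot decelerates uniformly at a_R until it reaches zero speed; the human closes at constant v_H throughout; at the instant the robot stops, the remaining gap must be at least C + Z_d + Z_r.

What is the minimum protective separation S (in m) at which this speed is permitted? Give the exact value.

stop time T_s = (17/10)/5 = 0.3400 s
robot covers v_R·T_r = 1.7000·0.1500 = 0.2550 m before braking
robot under decel: 1.7000²/(2·5.0000) = 0.2890 m
human closes 0.0000·0.4900 = 0.0000 m
C+Z_d+Z_r = 0.2000+0.0250+0.0800 = 0.3050 m
S_min ≈ 0.2550+0.2890+0.0000+0.3050  ⇒  S_min = 849/1000 m

S_min = 849/1000 m = 0.8490 m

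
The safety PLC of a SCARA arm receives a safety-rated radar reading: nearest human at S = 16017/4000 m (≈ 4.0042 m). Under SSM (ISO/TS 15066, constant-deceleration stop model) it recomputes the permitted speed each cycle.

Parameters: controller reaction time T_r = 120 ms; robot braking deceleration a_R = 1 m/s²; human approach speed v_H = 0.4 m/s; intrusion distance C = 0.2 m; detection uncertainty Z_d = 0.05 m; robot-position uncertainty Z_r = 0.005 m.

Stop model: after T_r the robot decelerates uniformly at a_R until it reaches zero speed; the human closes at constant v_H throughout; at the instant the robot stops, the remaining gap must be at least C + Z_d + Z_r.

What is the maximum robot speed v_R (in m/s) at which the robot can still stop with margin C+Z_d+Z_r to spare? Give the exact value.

collect terms ⇒ (1/2)·v_R² + (13/25)·v_R + (-2961/800) = 0
  disc = (13/25)² − 4·(1/2)·(-2961/800) = 76729/10000 ; √disc = 277/100
  v_R = (−(13/25) + 277/100) / (2·(1/2)) = 9/4 m/s
check:
T_s = v_R/a_R = (9/4)/1 = 2.2500 s
robot covers v_R·T_r = 2.2500·0.1200 = 0.2700 m before braking
robot covers 2.2500·2.2500 − ½·1.0000·2.2500² = 2.5312 m while stopping
human over T_r+T_s: 0.4000·(0.1200+2.2500) = 0.9480 m
margins: 0.2000+0.0500+0.0050 = 0.2550 m
sum ≈ 0.2700+2.5312+0.9480+0.2550 ≈ 4.0042 m = S ✓

v_R_max = 9/4 m/s = 2.2500 m/s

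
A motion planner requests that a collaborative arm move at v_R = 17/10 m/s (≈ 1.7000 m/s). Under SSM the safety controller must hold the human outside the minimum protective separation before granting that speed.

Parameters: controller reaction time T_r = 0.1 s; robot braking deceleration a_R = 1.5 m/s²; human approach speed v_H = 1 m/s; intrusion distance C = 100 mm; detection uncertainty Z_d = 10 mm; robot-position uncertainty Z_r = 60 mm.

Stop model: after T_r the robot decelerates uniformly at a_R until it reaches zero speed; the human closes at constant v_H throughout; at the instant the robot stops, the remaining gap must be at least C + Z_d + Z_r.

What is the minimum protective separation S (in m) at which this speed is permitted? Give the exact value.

stop time T_s = (17/10)/(3/2) = 1.1333 s
reaction-phase robot travel = 1.7000·0.1000 = 0.1700 m
robot covers 1.7000·1.1333 − ½·1.5000·1.1333² = 0.9633 m while stopping
person approaches 1.0000·(0.1000+1.1333) = 1.2333 m
margins: 0.1000+0.0100+0.0600 = 0.1700 m
S_min ≈ 0.1700+0.9633+1.2333+0.1700  ⇒  S_min = 761/300 m

S_min = 761/300 m = 2.5367 m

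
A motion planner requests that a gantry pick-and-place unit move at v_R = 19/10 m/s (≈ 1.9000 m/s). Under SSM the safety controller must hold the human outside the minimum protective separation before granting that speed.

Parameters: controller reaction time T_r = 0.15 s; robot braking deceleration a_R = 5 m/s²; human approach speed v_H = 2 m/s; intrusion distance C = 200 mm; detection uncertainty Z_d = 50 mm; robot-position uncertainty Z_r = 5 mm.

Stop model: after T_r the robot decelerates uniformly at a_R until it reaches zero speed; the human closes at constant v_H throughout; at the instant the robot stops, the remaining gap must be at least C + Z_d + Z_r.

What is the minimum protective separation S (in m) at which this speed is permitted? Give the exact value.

S_min = 1961/1000 m = 1.9610 m

stop time T_s = (19/10)/5 = 0.3800 s
robot covers v_R·T_r = 1.9000·0.1500 = 0.2850 m before braking
robot under decel: 1.9000²/(2·5.0000) = 0.3610 m
person approaches 2.0000·(0.1500+0.3800) = 1.0600 m
residual clearance needed = 0.2000+0.0500+0.0050 = 0.2550 m
S_min ≈ 0.2850+0.3610+1.0600+0.2550  ⇒  S_min = 1961/1000 m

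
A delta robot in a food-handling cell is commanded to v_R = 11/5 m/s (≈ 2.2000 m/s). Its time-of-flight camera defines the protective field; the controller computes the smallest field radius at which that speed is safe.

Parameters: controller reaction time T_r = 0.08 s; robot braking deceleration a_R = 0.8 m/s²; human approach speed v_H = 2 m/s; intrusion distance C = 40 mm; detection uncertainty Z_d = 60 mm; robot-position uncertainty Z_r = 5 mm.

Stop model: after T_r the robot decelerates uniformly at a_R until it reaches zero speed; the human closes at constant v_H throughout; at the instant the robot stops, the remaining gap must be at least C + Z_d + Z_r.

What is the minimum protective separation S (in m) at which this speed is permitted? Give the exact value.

S_min = 4483/500 m = 8.9660 m

stop time T_s = (11/5)/(4/5) = 2.7500 s
reaction-phase robot travel = 2.2000·0.0800 = 0.1760 m
robot covers 2.2000·2.7500 − ½·0.8000·2.7500² = 3.0250 m while stopping
human over T_r+T_s: 2.0000·(0.0800+2.7500) = 5.6600 m
margins: 0.0400+0.0600+0.0050 = 0.1050 m
S_min ≈ 0.1760+3.0250+5.6600+0.1050  ⇒  S_min = 4483/500 m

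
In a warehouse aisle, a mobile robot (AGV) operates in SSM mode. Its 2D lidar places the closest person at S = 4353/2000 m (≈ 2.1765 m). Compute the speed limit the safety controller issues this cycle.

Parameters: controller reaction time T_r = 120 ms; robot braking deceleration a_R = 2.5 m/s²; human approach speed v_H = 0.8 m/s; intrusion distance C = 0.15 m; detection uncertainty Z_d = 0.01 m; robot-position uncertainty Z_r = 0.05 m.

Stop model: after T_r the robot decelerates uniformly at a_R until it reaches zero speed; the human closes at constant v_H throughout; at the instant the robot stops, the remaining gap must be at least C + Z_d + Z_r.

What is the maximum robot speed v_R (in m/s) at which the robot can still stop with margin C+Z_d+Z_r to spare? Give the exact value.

v_R_max = 43/20 m/s = 2.1500 m/s

collect terms ⇒ (1/5)·v_R² + (11/25)·v_R + (-3741/2000) = 0
  disc = (11/25)² − 4·(1/5)·(-3741/2000) = 169/100 ; √disc = 13/10
  v_R = (−(11/25) + 13/10) / (2·(1/5)) = 43/20 m/s
check:
T_s = v_R/a_R = (43/20)/(5/2) = 0.8600 s
reaction-phase robot travel = 2.1500·0.1200 = 0.2580 m
braking distance = 2.1500²/(2·2.5000) = 0.9245 m
human closes 0.8000·0.9800 = 0.7840 m
residual clearance needed = 0.1500+0.0100+0.0500 = 0.2100 m
sum ≈ 0.2580+0.9245+0.7840+0.2100 ≈ 2.1765 m = S ✓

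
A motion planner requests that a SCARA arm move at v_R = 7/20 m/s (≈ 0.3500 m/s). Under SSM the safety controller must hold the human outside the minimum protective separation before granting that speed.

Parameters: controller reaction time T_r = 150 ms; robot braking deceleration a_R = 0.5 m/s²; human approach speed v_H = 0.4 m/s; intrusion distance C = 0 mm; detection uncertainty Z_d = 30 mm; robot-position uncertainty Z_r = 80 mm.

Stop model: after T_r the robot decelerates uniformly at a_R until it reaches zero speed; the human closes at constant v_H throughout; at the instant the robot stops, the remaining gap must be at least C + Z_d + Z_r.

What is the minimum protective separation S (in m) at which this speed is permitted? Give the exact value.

braking lasts T_s = (7/20)/(1/2) = 0.7000 s
robot in T_r: 0.3500·0.1500 = 0.0525 m
robot covers 0.3500·0.7000 − ½·0.5000·0.7000² = 0.1225 m while stopping
human over T_r+T_s: 0.4000·(0.1500+0.7000) = 0.3400 m
residual clearance needed = 0.0000+0.0300+0.0800 = 0.1100 m
S_min ≈ 0.0525+0.1225+0.3400+0.1100  ⇒  S_min = 5/8 m

S_min = 5/8 m = 0.6250 m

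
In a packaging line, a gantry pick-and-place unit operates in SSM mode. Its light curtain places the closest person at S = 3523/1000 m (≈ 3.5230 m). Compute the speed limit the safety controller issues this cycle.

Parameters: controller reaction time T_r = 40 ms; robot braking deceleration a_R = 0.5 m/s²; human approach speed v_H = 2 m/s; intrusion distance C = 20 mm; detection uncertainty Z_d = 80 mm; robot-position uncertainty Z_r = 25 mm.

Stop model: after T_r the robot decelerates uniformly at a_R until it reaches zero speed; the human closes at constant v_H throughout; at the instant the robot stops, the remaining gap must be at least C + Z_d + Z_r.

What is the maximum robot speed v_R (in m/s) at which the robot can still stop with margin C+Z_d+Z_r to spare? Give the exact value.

at the boundary: (1)·v² + (101/25)·v + (-1659/500) = 0
  disc = (101/25)² − 4·(1)·(-1659/500) = 18496/625 ; √disc = 136/25
  v_R = (−(101/25) + 136/25) / (2·(1)) = 7/10 m/s
check:
T_s = v_R/a_R = (7/10)/(1/2) = 1.4000 s
robot in T_r: 0.7000·0.0400 = 0.0280 m
robot under decel: 0.7000²/(2·0.5000) = 0.4900 m
human closes 2.0000·1.4400 = 2.8800 m
residual clearance needed = 0.0200+0.0800+0.0250 = 0.1250 m
sum ≈ 0.0280+0.4900+2.8800+0.1250 ≈ 3.5230 m = S ✓

v_R_max = 7/10 m/s = 0.7000 m/s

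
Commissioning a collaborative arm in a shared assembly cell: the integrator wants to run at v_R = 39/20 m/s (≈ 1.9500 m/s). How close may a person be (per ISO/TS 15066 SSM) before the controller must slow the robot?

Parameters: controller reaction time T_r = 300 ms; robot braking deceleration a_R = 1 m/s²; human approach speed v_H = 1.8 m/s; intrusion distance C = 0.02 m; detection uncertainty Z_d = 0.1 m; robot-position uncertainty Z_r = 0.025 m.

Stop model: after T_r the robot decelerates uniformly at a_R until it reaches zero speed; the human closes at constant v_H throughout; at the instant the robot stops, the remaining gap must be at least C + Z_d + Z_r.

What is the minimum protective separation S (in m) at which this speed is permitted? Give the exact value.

S_min = 1069/160 m = 6.6813 m

braking lasts T_s = (39/20)/1 = 1.9500 s
robot in T_r: 1.9500·0.3000 = 0.5850 m
robot under decel: 1.9500²/(2·1.0000) = 1.9013 m
human over T_r+T_s: 1.8000·(0.3000+1.9500) = 4.0500 m
residual clearance needed = 0.0200+0.1000+0.0250 = 0.1450 m
S_min ≈ 0.5850+1.9013+4.0500+0.1450  ⇒  S_min = 1069/160 m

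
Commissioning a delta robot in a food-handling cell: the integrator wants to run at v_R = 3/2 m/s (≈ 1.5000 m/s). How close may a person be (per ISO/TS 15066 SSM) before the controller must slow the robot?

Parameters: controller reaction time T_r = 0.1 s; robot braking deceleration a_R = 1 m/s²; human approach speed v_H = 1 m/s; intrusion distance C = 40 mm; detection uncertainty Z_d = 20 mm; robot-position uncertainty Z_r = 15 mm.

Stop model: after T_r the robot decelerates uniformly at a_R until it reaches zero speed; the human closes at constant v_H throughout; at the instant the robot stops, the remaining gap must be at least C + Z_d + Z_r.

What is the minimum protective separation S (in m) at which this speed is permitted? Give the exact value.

T_s = v_R/a_R = (3/2)/1 = 1.5000 s
robot in T_r: 1.5000·0.1000 = 0.1500 m
braking distance = 1.5000²/(2·1.0000) = 1.1250 m
human over T_r+T_s: 1.0000·(0.1000+1.5000) = 1.6000 m
C+Z_d+Z_r = 0.0400+0.0200+0.0150 = 0.0750 m
S_min ≈ 0.1500+1.1250+1.6000+0.0750  ⇒  S_min = 59/20 m

S_min = 59/20 m = 2.9500 m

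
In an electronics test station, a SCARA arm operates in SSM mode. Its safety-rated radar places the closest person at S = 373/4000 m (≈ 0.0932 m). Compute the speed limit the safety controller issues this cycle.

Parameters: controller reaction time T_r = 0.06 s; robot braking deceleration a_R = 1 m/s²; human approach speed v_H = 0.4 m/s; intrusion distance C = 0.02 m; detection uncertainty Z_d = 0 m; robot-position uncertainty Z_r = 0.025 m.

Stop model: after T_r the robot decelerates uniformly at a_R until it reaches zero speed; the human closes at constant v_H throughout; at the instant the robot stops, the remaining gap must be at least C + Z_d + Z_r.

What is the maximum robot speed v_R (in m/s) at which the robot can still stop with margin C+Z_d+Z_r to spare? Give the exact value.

at the boundary: (1/2)·v² + (23/50)·v + (-97/4000) = 0
  disc = (23/50)² − 4·(1/2)·(-97/4000) = 2601/10000 ; √disc = 51/100
  v_R = (−(23/50) + 51/100) / (2·(1/2)) = 1/20 m/s
check:
braking lasts T_s = (1/20)/1 = 0.0500 s
robot in T_r: 0.0500·0.0600 = 0.0030 m
braking distance = 0.0500²/(2·1.0000) = 0.0013 m
human closes 0.4000·0.1100 = 0.0440 m
margins: 0.0200+0.0000+0.0250 = 0.0450 m
sum ≈ 0.0030+0.0013+0.0440+0.0450 ≈ 0.0932 m = S ✓

v_R_max = 1/20 m/s = 0.0500 m/s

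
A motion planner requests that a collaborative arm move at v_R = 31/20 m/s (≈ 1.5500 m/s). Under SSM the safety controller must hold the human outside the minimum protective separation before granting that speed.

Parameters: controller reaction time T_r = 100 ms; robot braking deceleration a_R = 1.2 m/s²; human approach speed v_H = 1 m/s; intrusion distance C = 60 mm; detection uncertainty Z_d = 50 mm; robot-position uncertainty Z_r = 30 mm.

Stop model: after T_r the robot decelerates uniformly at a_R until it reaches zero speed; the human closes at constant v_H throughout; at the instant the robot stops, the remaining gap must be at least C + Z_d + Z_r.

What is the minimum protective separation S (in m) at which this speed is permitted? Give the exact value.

S_min = 12901/4800 m = 2.6877 m

stop time T_s = (31/20)/(6/5) = 1.2917 s
robot in T_r: 1.5500·0.1000 = 0.1550 m
braking distance = 1.5500²/(2·1.2000) = 1.0010 m
human over T_r+T_s: 1.0000·(0.1000+1.2917) = 1.3917 m
margins: 0.0600+0.0500+0.0300 = 0.1400 m
S_min ≈ 0.1550+1.0010+1.3917+0.1400  ⇒  S_min = 12901/4800 m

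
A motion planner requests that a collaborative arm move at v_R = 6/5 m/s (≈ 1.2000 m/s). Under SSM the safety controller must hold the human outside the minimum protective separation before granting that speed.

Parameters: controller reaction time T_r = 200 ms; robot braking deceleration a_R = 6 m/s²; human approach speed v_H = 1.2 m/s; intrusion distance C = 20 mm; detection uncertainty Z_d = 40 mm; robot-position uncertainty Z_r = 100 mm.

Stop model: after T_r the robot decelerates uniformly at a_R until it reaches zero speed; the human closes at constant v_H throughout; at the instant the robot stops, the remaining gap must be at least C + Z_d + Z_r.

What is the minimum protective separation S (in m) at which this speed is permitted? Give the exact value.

S_min = 1 m = 1.0000 m

stop time T_s = (6/5)/6 = 0.2000 s
reaction-phase robot travel = 1.2000·0.2000 = 0.2400 m
robot under decel: 1.2000²/(2·6.0000) = 0.1200 m
human over T_r+T_s: 1.2000·(0.2000+0.2000) = 0.4800 m
residual clearance needed = 0.0200+0.0400+0.1000 = 0.1600 m
S_min ≈ 0.2400+0.1200+0.4800+0.1600  ⇒  S_min = 1 m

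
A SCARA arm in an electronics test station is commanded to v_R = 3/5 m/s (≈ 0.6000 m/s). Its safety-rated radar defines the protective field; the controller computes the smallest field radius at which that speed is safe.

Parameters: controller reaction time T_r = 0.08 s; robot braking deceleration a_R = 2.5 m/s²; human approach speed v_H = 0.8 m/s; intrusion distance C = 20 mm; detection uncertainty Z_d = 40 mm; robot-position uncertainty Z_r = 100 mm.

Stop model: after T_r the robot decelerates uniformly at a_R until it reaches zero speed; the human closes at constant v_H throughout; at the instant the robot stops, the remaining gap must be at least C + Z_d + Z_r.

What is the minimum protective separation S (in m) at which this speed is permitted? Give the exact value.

S_min = 67/125 m = 0.5360 m

stop time T_s = (3/5)/(5/2) = 0.2400 s
reaction-phase robot travel = 0.6000·0.0800 = 0.0480 m
robot under decel: 0.6000²/(2·2.5000) = 0.0720 m
person approaches 0.8000·(0.0800+0.2400) = 0.2560 m
C+Z_d+Z_r = 0.0200+0.0400+0.1000 = 0.1600 m
S_min ≈ 0.0480+0.0720+0.2560+0.1600  ⇒  S_min = 67/125 m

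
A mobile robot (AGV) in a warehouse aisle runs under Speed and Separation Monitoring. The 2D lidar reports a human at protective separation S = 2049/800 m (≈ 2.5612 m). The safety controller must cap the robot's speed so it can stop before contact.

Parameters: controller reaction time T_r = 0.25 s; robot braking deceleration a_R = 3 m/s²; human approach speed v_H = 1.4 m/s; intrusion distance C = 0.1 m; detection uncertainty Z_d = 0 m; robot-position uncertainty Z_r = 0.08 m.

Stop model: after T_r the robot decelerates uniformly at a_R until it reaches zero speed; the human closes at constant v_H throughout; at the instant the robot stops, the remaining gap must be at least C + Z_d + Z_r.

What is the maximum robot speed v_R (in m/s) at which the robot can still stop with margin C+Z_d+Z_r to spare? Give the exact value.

at the boundary: (1/6)·v² + (43/60)·v + (-65/32) = 0
  disc = (43/60)² − 4·(1/6)·(-65/32) = 1681/900 ; √disc = 41/30
  v_R = (−(43/60) + 41/30) / (2·(1/6)) = 39/20 m/s
check:
braking lasts T_s = (39/20)/3 = 0.6500 s
reaction-phase robot travel = 1.9500·0.2500 = 0.4875 m
robot under decel: 1.9500²/(2·3.0000) = 0.6338 m
human closes 1.4000·0.9000 = 1.2600 m
C+Z_d+Z_r = 0.1000+0.0000+0.0800 = 0.1800 m
sum ≈ 0.4875+0.6338+1.2600+0.1800 ≈ 2.5612 m = S ✓

v_R_max = 39/20 m/s = 1.9500 m/s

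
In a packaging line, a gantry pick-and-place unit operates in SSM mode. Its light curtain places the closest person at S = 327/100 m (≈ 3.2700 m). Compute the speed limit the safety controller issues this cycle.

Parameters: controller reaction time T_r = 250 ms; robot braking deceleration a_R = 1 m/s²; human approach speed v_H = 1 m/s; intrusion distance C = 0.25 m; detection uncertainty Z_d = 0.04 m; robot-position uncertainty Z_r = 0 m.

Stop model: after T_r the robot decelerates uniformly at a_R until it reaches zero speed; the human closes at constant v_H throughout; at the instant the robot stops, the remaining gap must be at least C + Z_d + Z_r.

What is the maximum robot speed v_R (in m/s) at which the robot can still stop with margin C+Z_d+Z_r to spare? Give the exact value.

collect terms ⇒ (1/2)·v_R² + (5/4)·v_R + (-273/100) = 0
  disc = (5/4)² − 4·(1/2)·(-273/100) = 2809/400 ; √disc = 53/20
  v_R = (−(5/4) + 53/20) / (2·(1/2)) = 7/5 m/s
check:
stop time T_s = (7/5)/1 = 1.4000 s
reaction-phase robot travel = 1.4000·0.2500 = 0.3500 m
robot covers 1.4000·1.4000 − ½·1.0000·1.4000² = 0.9800 m while stopping
human over T_r+T_s: 1.0000·(0.2500+1.4000) = 1.6500 m
margins: 0.2500+0.0400+0.0000 = 0.2900 m
sum ≈ 0.3500+0.9800+1.6500+0.2900 ≈ 3.2700 m = S ✓

v_R_max = 7/5 m/s = 1.4000 m/s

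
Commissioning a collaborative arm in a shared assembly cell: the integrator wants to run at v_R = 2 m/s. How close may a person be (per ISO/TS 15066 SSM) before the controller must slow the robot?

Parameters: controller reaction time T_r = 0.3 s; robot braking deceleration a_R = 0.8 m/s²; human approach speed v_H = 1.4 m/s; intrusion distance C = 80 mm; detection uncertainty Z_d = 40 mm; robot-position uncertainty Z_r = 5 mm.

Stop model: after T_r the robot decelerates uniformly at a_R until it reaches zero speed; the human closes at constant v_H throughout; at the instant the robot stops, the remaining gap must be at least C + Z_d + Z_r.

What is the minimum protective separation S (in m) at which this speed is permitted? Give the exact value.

S_min = 1429/200 m = 7.1450 m

T_s = v_R/a_R = 2/(4/5) = 2.5000 s
robot covers v_R·T_r = 2.0000·0.3000 = 0.6000 m before braking
braking distance = 2.0000²/(2·0.8000) = 2.5000 m
human closes 1.4000·2.8000 = 3.9200 m
margins: 0.0800+0.0400+0.0050 = 0.1250 m
S_min ≈ 0.6000+2.5000+3.9200+0.1250  ⇒  S_min = 1429/200 m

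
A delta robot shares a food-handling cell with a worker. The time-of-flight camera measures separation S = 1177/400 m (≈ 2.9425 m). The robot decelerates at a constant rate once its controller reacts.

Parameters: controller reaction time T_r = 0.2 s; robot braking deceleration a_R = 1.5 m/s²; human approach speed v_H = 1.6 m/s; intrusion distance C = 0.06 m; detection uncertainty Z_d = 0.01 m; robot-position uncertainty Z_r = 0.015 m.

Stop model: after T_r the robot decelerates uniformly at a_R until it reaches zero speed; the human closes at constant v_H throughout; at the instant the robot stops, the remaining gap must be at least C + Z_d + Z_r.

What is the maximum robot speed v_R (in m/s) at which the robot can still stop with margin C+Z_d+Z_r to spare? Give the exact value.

quadratic (1/3)·v² + (19/15)·v + (-203/80) = 0
  disc = (19/15)² − 4·(1/3)·(-203/80) = 4489/900 ; √disc = 67/30
  v_R = (−(19/15) + 67/30) / (2·(1/3)) = 29/20 m/s
check:
stop time T_s = (29/20)/(3/2) = 0.9667 s
robot covers v_R·T_r = 1.4500·0.2000 = 0.2900 m before braking
robot under decel: 1.4500²/(2·1.5000) = 0.7008 m
human over T_r+T_s: 1.6000·(0.2000+0.9667) = 1.8667 m
C+Z_d+Z_r = 0.0600+0.0100+0.0150 = 0.0850 m
sum ≈ 0.2900+0.7008+1.8667+0.0850 ≈ 2.9425 m = S ✓

v_R_max = 29/20 m/s = 1.4500 m/s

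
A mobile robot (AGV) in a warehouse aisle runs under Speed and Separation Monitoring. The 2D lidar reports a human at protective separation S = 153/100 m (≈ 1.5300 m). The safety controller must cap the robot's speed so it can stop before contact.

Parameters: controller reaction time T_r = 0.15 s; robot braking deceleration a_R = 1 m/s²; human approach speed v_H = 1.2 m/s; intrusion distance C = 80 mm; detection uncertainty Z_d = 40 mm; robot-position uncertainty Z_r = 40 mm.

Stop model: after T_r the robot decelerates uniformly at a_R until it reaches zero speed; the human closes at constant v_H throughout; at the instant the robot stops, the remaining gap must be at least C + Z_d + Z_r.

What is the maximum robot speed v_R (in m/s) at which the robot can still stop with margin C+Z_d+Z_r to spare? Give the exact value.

v_R_max = 7/10 m/s = 0.7000 m/s

at the boundary: (1/2)·v² + (27/20)·v + (-119/100) = 0
  disc = (27/20)² − 4·(1/2)·(-119/100) = 1681/400 ; √disc = 41/20
  v_R = (−(27/20) + 41/20) / (2·(1/2)) = 7/10 m/s
check:
T_s = v_R/a_R = (7/10)/1 = 0.7000 s
reaction-phase robot travel = 0.7000·0.1500 = 0.1050 m
braking distance = 0.7000²/(2·1.0000) = 0.2450 m
human over T_r+T_s: 1.2000·(0.1500+0.7000) = 1.0200 m
C+Z_d+Z_r = 0.0800+0.0400+0.0400 = 0.1600 m
sum ≈ 0.1050+0.2450+1.0200+0.1600 ≈ 1.5300 m = S ✓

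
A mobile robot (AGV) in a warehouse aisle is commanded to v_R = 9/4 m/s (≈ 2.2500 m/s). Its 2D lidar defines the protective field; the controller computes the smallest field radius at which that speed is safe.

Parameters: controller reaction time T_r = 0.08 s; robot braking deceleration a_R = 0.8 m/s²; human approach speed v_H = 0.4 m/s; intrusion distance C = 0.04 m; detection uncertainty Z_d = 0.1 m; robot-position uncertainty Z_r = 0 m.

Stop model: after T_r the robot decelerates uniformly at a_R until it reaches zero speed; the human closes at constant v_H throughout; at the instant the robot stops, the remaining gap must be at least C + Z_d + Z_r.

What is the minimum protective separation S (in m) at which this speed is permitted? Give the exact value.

S_min = 74257/16000 m = 4.6411 m

braking lasts T_s = (9/4)/(4/5) = 2.8125 s
robot covers v_R·T_r = 2.2500·0.0800 = 0.1800 m before braking
braking distance = 2.2500²/(2·0.8000) = 3.1641 m
human over T_r+T_s: 0.4000·(0.0800+2.8125) = 1.1570 m
residual clearance needed = 0.0400+0.1000+0.0000 = 0.1400 m
S_min ≈ 0.1800+3.1641+1.1570+0.1400  ⇒  S_min = 74257/16000 m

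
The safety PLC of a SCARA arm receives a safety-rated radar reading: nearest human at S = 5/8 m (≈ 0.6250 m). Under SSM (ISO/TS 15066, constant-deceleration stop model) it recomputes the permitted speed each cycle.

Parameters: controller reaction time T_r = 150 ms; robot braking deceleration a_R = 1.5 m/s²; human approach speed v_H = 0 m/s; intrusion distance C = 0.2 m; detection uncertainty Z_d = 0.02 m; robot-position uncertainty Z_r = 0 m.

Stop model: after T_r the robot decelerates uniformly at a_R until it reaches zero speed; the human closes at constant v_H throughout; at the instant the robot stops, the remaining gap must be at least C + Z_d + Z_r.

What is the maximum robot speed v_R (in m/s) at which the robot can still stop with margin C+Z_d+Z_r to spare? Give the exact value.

v_R_max = 9/10 m/s = 0.9000 m/s

collect terms ⇒ (1/3)·v_R² + (3/20)·v_R + (-81/200) = 0
  disc = (3/20)² − 4·(1/3)·(-81/200) = 9/16 ; √disc = 3/4
  v_R = (−(3/20) + 3/4) / (2·(1/3)) = 9/10 m/s
check:
stop time T_s = (9/10)/(3/2) = 0.6000 s
robot in T_r: 0.9000·0.1500 = 0.1350 m
braking distance = 0.9000²/(2·1.5000) = 0.2700 m
person approaches 0.0000·(0.1500+0.6000) = 0.0000 m
residual clearance needed = 0.2000+0.0200+0.0000 = 0.2200 m
sum ≈ 0.1350+0.2700+0.0000+0.2200 ≈ 0.6250 m = S ✓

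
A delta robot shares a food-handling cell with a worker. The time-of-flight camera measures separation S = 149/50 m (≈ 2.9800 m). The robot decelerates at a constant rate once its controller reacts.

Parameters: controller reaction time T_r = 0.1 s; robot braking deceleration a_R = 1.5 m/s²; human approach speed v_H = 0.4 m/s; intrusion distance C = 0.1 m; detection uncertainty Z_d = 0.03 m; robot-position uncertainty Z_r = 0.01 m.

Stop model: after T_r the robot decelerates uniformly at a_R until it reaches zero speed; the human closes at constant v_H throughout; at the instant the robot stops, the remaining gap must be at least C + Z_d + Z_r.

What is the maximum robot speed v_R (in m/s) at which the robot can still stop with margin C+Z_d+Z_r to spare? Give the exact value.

v_R_max = 12/5 m/s = 2.4000 m/s

collect terms ⇒ (1/3)·v_R² + (11/30)·v_R + (-14/5) = 0
  disc = (11/30)² − 4·(1/3)·(-14/5) = 3481/900 ; √disc = 59/30
  v_R = (−(11/30) + 59/30) / (2·(1/3)) = 12/5 m/s
check:
T_s = v_R/a_R = (12/5)/(3/2) = 1.6000 s
reaction-phase robot travel = 2.4000·0.1000 = 0.2400 m
robot covers 2.4000·1.6000 − ½·1.5000·1.6000² = 1.9200 m while stopping
person approaches 0.4000·(0.1000+1.6000) = 0.6800 m
C+Z_d+Z_r = 0.1000+0.0300+0.0100 = 0.1400 m
sum ≈ 0.2400+1.9200+0.6800+0.1400 ≈ 2.9800 m = S ✓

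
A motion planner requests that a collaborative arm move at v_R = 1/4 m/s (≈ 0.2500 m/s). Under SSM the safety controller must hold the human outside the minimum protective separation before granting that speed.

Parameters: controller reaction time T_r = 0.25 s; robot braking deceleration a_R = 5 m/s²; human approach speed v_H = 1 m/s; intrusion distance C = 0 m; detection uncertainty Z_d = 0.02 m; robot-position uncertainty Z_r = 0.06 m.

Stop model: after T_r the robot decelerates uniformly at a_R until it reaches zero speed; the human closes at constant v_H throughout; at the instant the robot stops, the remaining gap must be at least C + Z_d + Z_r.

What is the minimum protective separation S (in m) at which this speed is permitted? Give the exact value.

S_min = 359/800 m = 0.4487 m

T_s = v_R/a_R = (1/4)/5 = 0.0500 s
robot covers v_R·T_r = 0.2500·0.2500 = 0.0625 m before braking
braking distance = 0.2500²/(2·5.0000) = 0.0063 m
person approaches 1.0000·(0.2500+0.0500) = 0.3000 m
residual clearance needed = 0.0000+0.0200+0.0600 = 0.0800 m
S_min ≈ 0.0625+0.0063+0.3000+0.0800  ⇒  S_min = 359/800 m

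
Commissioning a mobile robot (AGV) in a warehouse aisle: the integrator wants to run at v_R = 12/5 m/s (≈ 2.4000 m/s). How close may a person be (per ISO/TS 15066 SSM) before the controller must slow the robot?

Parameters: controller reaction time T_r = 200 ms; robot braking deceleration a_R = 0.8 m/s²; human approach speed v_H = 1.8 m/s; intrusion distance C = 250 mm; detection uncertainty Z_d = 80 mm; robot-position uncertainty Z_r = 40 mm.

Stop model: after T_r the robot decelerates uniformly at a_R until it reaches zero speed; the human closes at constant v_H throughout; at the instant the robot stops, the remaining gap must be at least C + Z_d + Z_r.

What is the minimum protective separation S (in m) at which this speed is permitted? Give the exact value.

braking lasts T_s = (12/5)/(4/5) = 3.0000 s
robot in T_r: 2.4000·0.2000 = 0.4800 m
robot under decel: 2.4000²/(2·0.8000) = 3.6000 m
human over T_r+T_s: 1.8000·(0.2000+3.0000) = 5.7600 m
C+Z_d+Z_r = 0.2500+0.0800+0.0400 = 0.3700 m
S_min ≈ 0.4800+3.6000+5.7600+0.3700  ⇒  S_min = 1021/100 m

S_min = 1021/100 m = 10.2100 m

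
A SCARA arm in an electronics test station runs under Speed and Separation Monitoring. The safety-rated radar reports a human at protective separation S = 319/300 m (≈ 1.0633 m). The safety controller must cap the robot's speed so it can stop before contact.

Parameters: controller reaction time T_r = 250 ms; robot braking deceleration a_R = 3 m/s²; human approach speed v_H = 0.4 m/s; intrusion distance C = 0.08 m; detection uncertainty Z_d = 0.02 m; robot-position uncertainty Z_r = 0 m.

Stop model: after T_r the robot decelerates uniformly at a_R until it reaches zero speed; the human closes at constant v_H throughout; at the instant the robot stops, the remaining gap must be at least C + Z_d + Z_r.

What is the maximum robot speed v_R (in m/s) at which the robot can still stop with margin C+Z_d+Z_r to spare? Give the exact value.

quadratic (1/6)·v² + (23/60)·v + (-259/300) = 0
  disc = (23/60)² − 4·(1/6)·(-259/300) = 289/400 ; √disc = 17/20
  v_R = (−(23/60) + 17/20) / (2·(1/6)) = 7/5 m/s
check:
braking lasts T_s = (7/5)/3 = 0.4667 s
reaction-phase robot travel = 1.4000·0.2500 = 0.3500 m
braking distance = 1.4000²/(2·3.0000) = 0.3267 m
human closes 0.4000·0.7167 = 0.2867 m
C+Z_d+Z_r = 0.0800+0.0200+0.0000 = 0.1000 m
sum ≈ 0.3500+0.3267+0.2867+0.1000 ≈ 1.0633 m = S ✓

v_R_max = 7/5 m/s = 1.4000 m/s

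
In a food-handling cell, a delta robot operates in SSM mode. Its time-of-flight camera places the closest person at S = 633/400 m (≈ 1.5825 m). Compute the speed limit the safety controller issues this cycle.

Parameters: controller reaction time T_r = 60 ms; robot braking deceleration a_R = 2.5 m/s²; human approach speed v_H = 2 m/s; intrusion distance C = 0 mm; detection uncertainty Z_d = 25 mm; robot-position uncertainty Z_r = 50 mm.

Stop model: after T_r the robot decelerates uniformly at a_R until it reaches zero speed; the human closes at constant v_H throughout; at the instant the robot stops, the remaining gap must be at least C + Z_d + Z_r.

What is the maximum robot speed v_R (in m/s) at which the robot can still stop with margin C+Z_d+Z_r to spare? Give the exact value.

v_R_max = 5/4 m/s = 1.2500 m/s

collect terms ⇒ (1/5)·v_R² + (43/50)·v_R + (-111/80) = 0
  disc = (43/50)² − 4·(1/5)·(-111/80) = 1156/625 ; √disc = 34/25
  v_R = (−(43/50) + 34/25) / (2·(1/5)) = 5/4 m/s
check:
stop time T_s = (5/4)/(5/2) = 0.5000 s
robot in T_r: 1.2500·0.0600 = 0.0750 m
braking distance = 1.2500²/(2·2.5000) = 0.3125 m
human over T_r+T_s: 2.0000·(0.0600+0.5000) = 1.1200 m
margins: 0.0000+0.0250+0.0500 = 0.0750 m
sum ≈ 0.0750+0.3125+1.1200+0.0750 ≈ 1.5825 m = S ✓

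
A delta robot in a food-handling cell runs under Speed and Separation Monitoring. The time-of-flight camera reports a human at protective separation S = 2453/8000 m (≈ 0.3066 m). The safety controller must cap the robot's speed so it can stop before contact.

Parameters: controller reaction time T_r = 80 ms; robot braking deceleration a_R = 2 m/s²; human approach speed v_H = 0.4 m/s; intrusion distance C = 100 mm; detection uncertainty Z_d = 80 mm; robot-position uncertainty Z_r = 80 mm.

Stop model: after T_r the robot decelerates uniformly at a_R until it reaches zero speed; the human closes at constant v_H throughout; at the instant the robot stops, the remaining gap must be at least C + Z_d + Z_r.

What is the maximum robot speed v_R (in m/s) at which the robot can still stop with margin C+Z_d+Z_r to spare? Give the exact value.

v_R_max = 1/20 m/s = 0.0500 m/s

quadratic (1/4)·v² + (7/25)·v + (-117/8000) = 0
  disc = (7/25)² − 4·(1/4)·(-117/8000) = 3721/40000 ; √disc = 61/200
  v_R = (−(7/25) + 61/200) / (2·(1/4)) = 1/20 m/s
check:
T_s = v_R/a_R = (1/20)/2 = 0.0250 s
reaction-phase robot travel = 0.0500·0.0800 = 0.0040 m
braking distance = 0.0500²/(2·2.0000) = 0.0006 m
human over T_r+T_s: 0.4000·(0.0800+0.0250) = 0.0420 m
C+Z_d+Z_r = 0.1000+0.0800+0.0800 = 0.2600 m
sum ≈ 0.0040+0.0006+0.0420+0.2600 ≈ 0.3066 m = S ✓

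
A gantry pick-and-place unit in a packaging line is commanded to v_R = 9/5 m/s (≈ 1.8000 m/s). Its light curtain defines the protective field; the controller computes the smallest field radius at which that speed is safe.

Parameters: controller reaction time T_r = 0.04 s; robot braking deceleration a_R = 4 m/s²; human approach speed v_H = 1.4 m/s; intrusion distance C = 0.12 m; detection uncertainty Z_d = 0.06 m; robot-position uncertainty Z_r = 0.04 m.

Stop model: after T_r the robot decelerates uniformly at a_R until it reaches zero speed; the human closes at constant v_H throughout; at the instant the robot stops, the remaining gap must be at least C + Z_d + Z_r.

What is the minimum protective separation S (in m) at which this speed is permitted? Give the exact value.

S_min = 1383/1000 m = 1.3830 m

T_s = v_R/a_R = (9/5)/4 = 0.4500 s
reaction-phase robot travel = 1.8000·0.0400 = 0.0720 m
robot covers 1.8000·0.4500 − ½·4.0000·0.4500² = 0.4050 m while stopping
human over T_r+T_s: 1.4000·(0.0400+0.4500) = 0.6860 m
C+Z_d+Z_r = 0.1200+0.0600+0.0400 = 0.2200 m
S_min ≈ 0.0720+0.4050+0.6860+0.2200  ⇒  S_min = 1383/1000 m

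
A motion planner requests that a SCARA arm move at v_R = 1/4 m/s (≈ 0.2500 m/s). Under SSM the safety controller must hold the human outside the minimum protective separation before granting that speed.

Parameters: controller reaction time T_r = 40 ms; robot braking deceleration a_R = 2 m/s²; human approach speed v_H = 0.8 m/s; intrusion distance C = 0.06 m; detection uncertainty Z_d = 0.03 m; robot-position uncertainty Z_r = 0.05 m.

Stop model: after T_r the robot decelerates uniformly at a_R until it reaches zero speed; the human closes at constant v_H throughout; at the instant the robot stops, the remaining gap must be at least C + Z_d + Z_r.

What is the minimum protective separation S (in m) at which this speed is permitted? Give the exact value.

stop time T_s = (1/4)/2 = 0.1250 s
reaction-phase robot travel = 0.2500·0.0400 = 0.0100 m
braking distance = 0.2500²/(2·2.0000) = 0.0156 m
human closes 0.8000·0.1650 = 0.1320 m
C+Z_d+Z_r = 0.0600+0.0300+0.0500 = 0.1400 m
S_min ≈ 0.0100+0.0156+0.1320+0.1400  ⇒  S_min = 2381/8000 m

S_min = 2381/8000 m = 0.2976 m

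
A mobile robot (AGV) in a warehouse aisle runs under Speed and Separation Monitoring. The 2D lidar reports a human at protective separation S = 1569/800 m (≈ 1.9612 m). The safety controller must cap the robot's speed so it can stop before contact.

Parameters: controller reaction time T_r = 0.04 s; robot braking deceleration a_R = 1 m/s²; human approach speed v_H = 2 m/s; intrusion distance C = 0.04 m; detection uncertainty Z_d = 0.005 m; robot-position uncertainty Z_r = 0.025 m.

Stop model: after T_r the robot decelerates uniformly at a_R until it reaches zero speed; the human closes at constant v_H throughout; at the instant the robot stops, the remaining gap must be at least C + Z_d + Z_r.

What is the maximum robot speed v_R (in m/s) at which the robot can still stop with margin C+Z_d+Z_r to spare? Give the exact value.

at the boundary: (1/2)·v² + (51/25)·v + (-1449/800) = 0
  disc = (51/25)² − 4·(1/2)·(-1449/800) = 77841/10000 ; √disc = 279/100
  v_R = (−(51/25) + 279/100) / (2·(1/2)) = 3/4 m/s
check:
braking lasts T_s = (3/4)/1 = 0.7500 s
reaction-phase robot travel = 0.7500·0.0400 = 0.0300 m
robot under decel: 0.7500²/(2·1.0000) = 0.2812 m
person approaches 2.0000·(0.0400+0.7500) = 1.5800 m
C+Z_d+Z_r = 0.0400+0.0050+0.0250 = 0.0700 m
sum ≈ 0.0300+0.2812+1.5800+0.0700 ≈ 1.9612 m = S ✓

v_R_max = 3/4 m/s = 0.7500 m/s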